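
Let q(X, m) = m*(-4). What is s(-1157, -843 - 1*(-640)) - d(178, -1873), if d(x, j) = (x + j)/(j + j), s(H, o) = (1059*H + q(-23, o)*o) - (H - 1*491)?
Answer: -5201139141/3746 ≈ -1.3885e+6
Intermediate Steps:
q(X, m) = -4*m
s(H, o) = 491 - 4*o**2 + 1058*H (s(H, o) = (1059*H + (-4*o)*o) - (H - 1*491) = (1059*H - 4*o**2) - (H - 491) = (-4*o**2 + 1059*H) - (-491 + H) = (-4*o**2 + 1059*H) + (491 - H) = 491 - 4*o**2 + 1058*H)
d(x, j) = (j + x)/(2*j) (d(x, j) = (j + x)/((2*j)) = (j + x)*(1/(2*j)) = (j + x)/(2*j))
s(-1157, -843 - 1*(-640)) - d(178, -1873) = (491 - 4*(-843 - 1*(-640))**2 + 1058*(-1157)) - (-1873 + 178)/(2*(-1873)) = (491 - 4*(-843 + 640)**2 - 1224106) - (-1)*(-1695)/(2*1873) = (491 - 4*(-203)**2 - 1224106) - 1*1695/3746 = (491 - 4*41209 - 1224106) - 1695/3746 = (491 - 164836 - 1224106) - 1695/3746 = -1388451 - 1695/3746 = -5201139141/3746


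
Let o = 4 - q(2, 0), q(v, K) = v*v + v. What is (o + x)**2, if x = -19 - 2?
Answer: 529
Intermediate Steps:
q(v, K) = v + v**2 (q(v, K) = v**2 + v = v + v**2)
x = -21
o = -2 (o = 4 - 2*(1 + 2) = 4 - 2*3 = 4 - 1*6 = 4 - 6 = -2)
(o + x)**2 = (-2 - 21)**2 = (-23)**2 = 529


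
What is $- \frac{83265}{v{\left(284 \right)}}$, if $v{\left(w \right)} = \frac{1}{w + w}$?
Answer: $-47294520$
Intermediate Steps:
$v{\left(w \right)} = \frac{1}{2 w}$
$- \frac{83265}{v{\left(284 \right)}} = - \frac{83265}{\frac{1}{2} \cdot \frac{1}{284}} = - 83265 \frac{1}{\frac{1}{568}} = \left(-83265\right) 568 = -47294520$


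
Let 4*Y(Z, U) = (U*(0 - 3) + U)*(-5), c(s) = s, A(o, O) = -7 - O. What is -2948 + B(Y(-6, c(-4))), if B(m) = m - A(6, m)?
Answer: -2961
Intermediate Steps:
Y(Z, U) = 5*U/2 (Y(Z, U) = ((U*(0 - 3) + U)*(-5))/4 = ((U*(-3) + U)*(-5))/4 = ((-3*U + U)*(-5))/4 = (-2*U*(-5))/4 = (10*U)/4 = 5*U/2)
B(m) = 7 + 2*m (B(m) = m - (-7 - m) = m + (7 + m) = 7 + 2*m)
-2948 + B(Y(-6, c(-4))) = -2948 + (7 + 2*((5/2)*(-4))) = -2948 + (7 + 2*(-10)) = -2948 + (7 - 20) = -2948 - 13 = -2961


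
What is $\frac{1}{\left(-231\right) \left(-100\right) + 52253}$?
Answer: $\frac{1}{75353} \approx 1.3271 \cdot 10^{-5}$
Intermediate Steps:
$\frac{1}{\left(-231\right) \left(-100\right) + 52253} = \frac{1}{23100 + 52253} = \frac{1}{75353}$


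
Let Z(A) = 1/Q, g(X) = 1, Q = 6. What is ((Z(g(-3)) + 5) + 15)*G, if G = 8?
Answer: 484/3 ≈ 161.33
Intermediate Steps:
Z(A) = ⅙ (Z(A) = 1/6 = ⅙)
((Z(g(-3)) + 5) + 15)*G = ((⅙ + 5) + 15)*8 = (31/6 + 15)*8 = (121/6)*8 = 484/3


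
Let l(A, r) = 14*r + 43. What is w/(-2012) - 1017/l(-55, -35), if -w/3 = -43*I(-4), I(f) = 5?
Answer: 585963/299788 ≈ 1.9546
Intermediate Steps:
l(A, r) = 43 + 14*r
w = 645 (w = -(-129)*5 = -3*(-215) = 645)
w/(-2012) - 1017/l(-55, -35) = 645/(-2012) - 1017/(43 + 14*(-35)) = 645*(-1/2012) - 1017/(43 - 490) = -645/2012 - 1017/(-447) = -645/2012 - 1017*(-1/447) = -645/2012 + 339/149 = 585963/299788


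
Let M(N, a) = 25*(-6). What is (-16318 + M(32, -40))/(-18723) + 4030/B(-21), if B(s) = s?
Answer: -8345318/43687 ≈ -191.03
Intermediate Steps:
M(N, a) = -150
(-16318 + M(32, -40))/(-18723) + 4030/B(-21) = (-16318 - 150)/(-18723) + 4030/(-21) = -16468*(-1/18723) + 4030*(-1/21) = 16468/18723 - 4030/21 = -8345318/43687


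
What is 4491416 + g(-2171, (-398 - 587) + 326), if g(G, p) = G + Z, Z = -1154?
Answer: 4488091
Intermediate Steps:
g(G, p) = -1154 + G (g(G, p) = G - 1154 = -1154 + G)
4491416 + g(-2171, (-398 - 587) + 326) = 4491416 + (-1154 - 2171) = 4491416 - 3325 = 4488091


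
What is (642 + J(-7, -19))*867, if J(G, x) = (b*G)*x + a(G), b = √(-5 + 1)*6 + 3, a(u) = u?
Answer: 896478 + 1383732*I ≈ 8.9648e+5 + 1.3837e+6*I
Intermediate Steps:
b = 3 + 12*I (b = √(-4)*6 + 3 = (2*I)*6 + 3 = 12*I + 3 = 3 + 12*I ≈ 3.0 + 12.0*I)
J(G, x) = G + G*x*(3 + 12*I) (J(G, x) = ((3 + 12*I)*G)*x + G = (G*(3 + 12*I))*x + G = G*x*(3 + 12*I) + G = G + G*x*(3 + 12*I))
(642 + J(-7, -19))*867 = (642 + (-7 - 7*(-19)*(3 + 12*I)))*867 = (642 + (-7 + (399 + 1596*I)))*867 = (642 + (392 + 1596*I))*867 = (1034 + 1596*I)*867 = 896478 + 1383732*I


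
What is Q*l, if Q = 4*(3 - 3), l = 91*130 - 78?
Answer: 0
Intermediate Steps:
l = 11752 (l = 11830 - 78 = 11752)
Q = 0 (Q = 4*0 = 0)
Q*l = 0*11752 = 0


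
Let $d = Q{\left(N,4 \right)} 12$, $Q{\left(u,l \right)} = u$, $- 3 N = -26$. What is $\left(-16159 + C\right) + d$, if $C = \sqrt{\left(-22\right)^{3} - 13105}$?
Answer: $-16055 + i \sqrt{23753} \approx -16055.0 + 154.12 i$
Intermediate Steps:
$N = \frac{26}{3}$ ($N = \left(- \frac{1}{3}\right) \left(-26\right) = \frac{26}{3} \approx 8.6667$)
$d = 104$ ($d = \frac{26}{3} \cdot 12 = 104$)
$C = i \sqrt{23753}$ ($C = \sqrt{-10648 - 13105} = \sqrt{-23753} = i \sqrt{23753} \approx 154.12 i$)
$\left(-16159 + C\right) + d = \left(-16159 + i \sqrt{23753}\right) + 104 = -16055 + i \sqrt{23753}$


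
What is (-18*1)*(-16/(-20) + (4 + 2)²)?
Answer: -3312/5 ≈ -662.40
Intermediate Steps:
(-18*1)*(-16/(-20) + (4 + 2)²) = -18*(-16*(-1/20) + 6²) = -18*(⅘ + 36) = -18*184/5 = -3312/5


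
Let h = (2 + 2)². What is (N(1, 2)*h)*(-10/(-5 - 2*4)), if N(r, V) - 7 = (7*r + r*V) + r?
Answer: 2720/13 ≈ 209.23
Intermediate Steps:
N(r, V) = 7 + 8*r + V*r (N(r, V) = 7 + ((7*r + r*V) + r) = 7 + ((7*r + V*r) + r) = 7 + (8*r + V*r) = 7 + 8*r + V*r)
h = 16 (h = 4² = 16)
(N(1, 2)*h)*(-10/(-5 - 2*4)) = ((7 + 8*1 + 2*1)*16)*(-10/(-5 - 2*4)) = ((7 + 8 + 2)*16)*(-10/(-5 - 8)) = (17*16)*(-10/(-13)) = 272*(-10*(-1/13)) = 272*(10/13) = 2720/13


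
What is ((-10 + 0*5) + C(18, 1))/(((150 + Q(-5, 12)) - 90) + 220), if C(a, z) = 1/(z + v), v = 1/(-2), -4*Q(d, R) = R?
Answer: -8/277 ≈ -0.028881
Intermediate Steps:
Q(d, R) = -R/4
v = -½ ≈ -0.50000
C(a, z) = 1/(-½ + z) (C(a, z) = 1/(z - ½) = 1/(-½ + z))
((-10 + 0*5) + C(18, 1))/(((150 + Q(-5, 12)) - 90) + 220) = ((-10 + 0*5) + 2/(-1 + 2*1))/(((150 - ¼*12) - 90) + 220) = ((-10 + 0) + 2/(-1 + 2))/(((150 - 3) - 90) + 220) = (-10 + 2/1)/((147 - 90) + 220) = (-10 + 2*1)/(57 + 220) = (-10 + 2)/277 = -8*1/277 = -8/277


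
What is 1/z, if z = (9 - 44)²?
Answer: 1/1225 ≈ 0.00081633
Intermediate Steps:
z = 1225 (z = (-35)² = 1225)
1/z = 1/1225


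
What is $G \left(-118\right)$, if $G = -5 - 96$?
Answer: $11918$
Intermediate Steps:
$G = -101$ ($G = -5 - 96 = -101$)
$G \left(-118\right) = \left(-101\right) \left(-118\right) = 11918$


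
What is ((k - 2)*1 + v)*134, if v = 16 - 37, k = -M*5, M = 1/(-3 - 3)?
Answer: -8911/3 ≈ -2970.3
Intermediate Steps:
M = -⅙ (M = 1/(-6) = -⅙ ≈ -0.16667)
k = ⅚ (k = -1*(-⅙)*5 = (⅙)*5 = ⅚ ≈ 0.83333)
v = -21
((k - 2)*1 + v)*134 = ((⅚ - 2)*1 - 21)*134 = (-7/6*1 - 21)*134 = (-7/6 - 21)*134 = -133/6*134 = -8911/3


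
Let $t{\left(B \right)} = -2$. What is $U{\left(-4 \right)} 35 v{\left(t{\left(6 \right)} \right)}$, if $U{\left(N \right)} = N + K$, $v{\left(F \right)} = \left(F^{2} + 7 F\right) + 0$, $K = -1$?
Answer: $1750$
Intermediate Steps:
$v{\left(F \right)} = F^{2} + 7 F$
$U{\left(N \right)} = -1 + N$ ($U{\left(N \right)} = N - 1 = -1 + N$)
$U{\left(-4 \right)} 35 v{\left(t{\left(6 \right)} \right)} = \left(-1 - 4\right) 35 \left(- 2 \left(7 - 2\right)\right) = \left(-5\right) 35 \left(\left(-2\right) 5\right) = \left(-175\right) \left(-10\right) = 1750$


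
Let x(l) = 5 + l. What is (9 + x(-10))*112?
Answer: 448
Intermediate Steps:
(9 + x(-10))*112 = (9 + (5 - 10))*112 = (9 - 5)*112 = 4*112 = 448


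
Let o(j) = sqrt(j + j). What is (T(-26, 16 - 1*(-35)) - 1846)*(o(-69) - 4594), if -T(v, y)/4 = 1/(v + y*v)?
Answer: 1433206259/169 - 623947*I*sqrt(138)/338 ≈ 8.4805e+6 - 21686.0*I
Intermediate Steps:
T(v, y) = -4/(v + v*y) (T(v, y) = -4/(v + y*v) = -4/(v + v*y))
o(j) = sqrt(2)*sqrt(j) (o(j) = sqrt(2*j) = sqrt(2)*sqrt(j))
(T(-26, 16 - 1*(-35)) - 1846)*(o(-69) - 4594) = (-4/(-26*(1 + (16 - 1*(-35)))) - 1846)*(sqrt(2)*sqrt(-69) - 4594) = (-4*(-1/26)/(1 + (16 + 35)) - 1846)*(sqrt(2)*(I*sqrt(69)) - 4594) = (-4*(-1/26)/(1 + 51) - 1846)*(I*sqrt(138) - 4594) = (-4*(-1/26)/52 - 1846)*(-4594 + I*sqrt(138)) = (-4*(-1/26)*1/52 - 1846)*(-4594 + I*sqrt(138)) = (1/338 - 1846)*(-4594 + I*sqrt(138)) = -623947*(-4594 + I*sqrt(138))/338 = 1433206259/169 - 623947*I*sqrt(138)/338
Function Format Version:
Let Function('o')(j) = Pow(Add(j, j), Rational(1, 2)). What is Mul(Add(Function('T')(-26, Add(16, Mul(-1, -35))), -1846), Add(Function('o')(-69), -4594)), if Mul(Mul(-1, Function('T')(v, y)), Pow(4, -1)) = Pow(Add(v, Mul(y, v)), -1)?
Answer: Add(Rational(1433206259, 169), Mul(Rational(-623947, 338), I, Pow(138, Rational(1, 2)))) ≈ Add(8.4805e+6, Mul(-21686., I))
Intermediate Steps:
Function('T')(v, y) = Mul(-4, Pow(Add(v, Mul(v, y)), -1)) (Function('T')(v, y) = Mul(-4, Pow(Add(v, Mul(y, v)), -1)) = Mul(-4, Pow(Add(v, Mul(v, y)), -1)))
Function('o')(j) = Mul(Pow(2, Rational(1, 2)), Pow(j, Rational(1, 2))) (Function('o')(j) = Pow(Mul(2, j), Rational(1, 2)) = Mul(Pow(2, Rational(1, 2)), Pow(j, Rational(1, 2))))
Mul(Add(Function('T')(-26, Add(16, Mul(-1, -35))), -1846), Add(Function('o')(-69), -4594)) = Mul(Add(Mul(-4, Pow(-26, -1), Pow(Add(1, Add(16, Mul(-1, -35))), -1)), -1846), Add(Mul(Pow(2, Rational(1, 2)), Pow(-69, Rational(1, 2))), -4594)) = Mul(Add(Mul(-4, Rational(-1, 26), Pow(Add(1, Add(16, 35)), -1)), -1846), Add(Mul(Pow(2, Rational(1, 2)), Mul(I, Pow(69, Rational(1, 2)))), -4594)) = Mul(Add(Mul(-4, Rational(-1, 26), Pow(Add(1, 51), -1)), -1846), Add(Mul(I, Pow(138, Rational(1, 2))), -4594)) = Mul(Add(Mul(-4, Rational(-1, 26), Pow(52, -1)), -1846), Add(-4594, Mul(I, Pow(138, Rational(1, 2))))) = Mul(Add(Mul(-4, Rational(-1, 26), Rational(1, 52)), -1846), Add(-4594, Mul(I, Pow(138, Rational(1, 2))))) = Mul(Add(Rational(1, 338), -1846), Add(-4594, Mul(I, Pow(138, Rational(1, 2))))) = Mul(Rational(-623947, 338), Add(-4594, Mul(I, Pow(138, Rational(1, 2))))) = Add(Rational(1433206259, 169), Mul(Rational(-623947, 338), I, Pow(138, Rational(1, 2))))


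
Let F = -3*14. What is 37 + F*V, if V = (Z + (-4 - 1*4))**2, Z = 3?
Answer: -1013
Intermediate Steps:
V = 25 (V = (3 + (-4 - 1*4))**2 = (3 + (-4 - 4))**2 = (3 - 8)**2 = (-5)**2 = 25)
F = -42
37 + F*V = 37 - 42*25 = 37 - 1050 = -1013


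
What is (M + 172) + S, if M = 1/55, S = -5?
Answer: 9186/55 ≈ 167.02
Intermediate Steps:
M = 1/55 ≈ 0.018182
(M + 172) + S = (1/55 + 172) - 5 = 9461/55 - 5 = 9186/55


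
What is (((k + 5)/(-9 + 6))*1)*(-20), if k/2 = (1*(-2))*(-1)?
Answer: 60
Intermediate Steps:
k = 4 (k = 2*((1*(-2))*(-1)) = 2*(-2*(-1)) = 2*2 = 4)
(((k + 5)/(-9 + 6))*1)*(-20) = (((4 + 5)/(-9 + 6))*1)*(-20) = ((9/(-3))*1)*(-20) = ((9*(-1/3))*1)*(-20) = -3*1*(-20) = -3*(-20) = 60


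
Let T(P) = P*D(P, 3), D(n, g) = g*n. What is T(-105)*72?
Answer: 2381400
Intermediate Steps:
T(P) = 3*P² (T(P) = P*(3*P) = 3*P²)
T(-105)*72 = (3*(-105)²)*72 = (3*11025)*72 = 33075*72 = 2381400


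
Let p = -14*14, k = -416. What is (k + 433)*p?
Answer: -3332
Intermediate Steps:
p = -196
(k + 433)*p = (-416 + 433)*(-196) = 17*(-196) = -3332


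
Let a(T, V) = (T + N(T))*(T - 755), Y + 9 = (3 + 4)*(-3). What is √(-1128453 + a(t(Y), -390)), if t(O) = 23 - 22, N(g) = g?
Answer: I*√1129961 ≈ 1063.0*I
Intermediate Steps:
Y = -30 (Y = -9 + (3 + 4)*(-3) = -9 + 7*(-3) = -9 - 21 = -30)
t(O) = 1
a(T, V) = 2*T*(-755 + T) (a(T, V) = (T + T)*(T - 755) = (2*T)*(-755 + T) = 2*T*(-755 + T))
√(-1128453 + a(t(Y), -390)) = √(-1128453 + 2*1*(-755 + 1)) = √(-1128453 + 2*1*(-754)) = √(-1128453 - 1508) = √(-1129961) = I*√1129961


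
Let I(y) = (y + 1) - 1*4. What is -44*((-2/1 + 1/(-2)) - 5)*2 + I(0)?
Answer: 657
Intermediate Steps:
I(y) = -3 + y (I(y) = (1 + y) - 4 = -3 + y)
-44*((-2/1 + 1/(-2)) - 5)*2 + I(0) = -44*((-2/1 + 1/(-2)) - 5)*2 + (-3 + 0) = -44*((-2*1 + 1*(-½)) - 5)*2 - 3 = -44*((-2 - ½) - 5)*2 - 3 = -44*(-5/2 - 5)*2 - 3 = -(-330)*2 - 3 = -44*(-15) - 3 = 660 - 3 = 657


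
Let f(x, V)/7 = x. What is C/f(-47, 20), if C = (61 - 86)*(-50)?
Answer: -1250/329 ≈ -3.7994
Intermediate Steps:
f(x, V) = 7*x
C = 1250 (C = -25*(-50) = 1250)
C/f(-47, 20) = 1250/((7*(-47))) = 1250/(-329) = 1250*(-1/329) = -1250/329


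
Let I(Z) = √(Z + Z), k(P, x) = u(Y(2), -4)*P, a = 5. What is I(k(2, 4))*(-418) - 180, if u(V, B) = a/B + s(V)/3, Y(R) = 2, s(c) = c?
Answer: -180 - 418*I*√21/3 ≈ -180.0 - 638.51*I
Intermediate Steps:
u(V, B) = 5/B + V/3
k(P, x) = -7*P/12 (k(P, x) = (5/(-4) + (⅓)*2)*P = (5*(-¼) + ⅔)*P = (-5/4 + ⅔)*P = -7*P/12)
I(Z) = √2*√Z (I(Z) = √(2*Z) = √2*√Z)
I(k(2, 4))*(-418) - 180 = (√2*√(-7/12*2))*(-418) - 180 = (√2*√(-7/6))*(-418) - 180 = (√2*(I*√42/6))*(-418) - 180 = (I*√21/3)*(-418) - 180 = -418*I*√21/3 - 180 = -180 - 418*I*√21/3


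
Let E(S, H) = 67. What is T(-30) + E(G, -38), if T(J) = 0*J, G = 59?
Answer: 67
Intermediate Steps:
T(J) = 0
T(-30) + E(G, -38) = 0 + 67 = 67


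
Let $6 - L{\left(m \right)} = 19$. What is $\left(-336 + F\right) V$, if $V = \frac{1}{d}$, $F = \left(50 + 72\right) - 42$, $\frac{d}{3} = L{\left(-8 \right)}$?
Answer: $\frac{256}{39} \approx 6.5641$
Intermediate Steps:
$L{\left(m \right)} = -13$ ($L{\left(m \right)} = 6 - 19 = -13$)
$d = -39$ ($d = 3 \left(-13\right) = -39$)
$F = 80$ ($F = 122 - 42 = 80$)
$V = - \frac{1}{39}$ ($V = \frac{1}{-39} = - \frac{1}{39} \approx -0.025641$)
$\left(-336 + F\right) V = \left(-336 + 80\right) \left(- \frac{1}{39}\right) = \left(-256\right) \left(- \frac{1}{39}\right) = \frac{256}{39}$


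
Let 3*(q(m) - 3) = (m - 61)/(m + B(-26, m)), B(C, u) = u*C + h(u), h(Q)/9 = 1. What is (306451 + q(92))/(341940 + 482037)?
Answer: 2106258311/5663193921 ≈ 0.37192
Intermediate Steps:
h(Q) = 9 (h(Q) = 9*1 = 9)
B(C, u) = 9 + C*u (B(C, u) = u*C + 9 = C*u + 9 = 9 + C*u)
q(m) = 3 + (-61 + m)/(3*(9 - 25*m)) (q(m) = 3 + ((m - 61)/(m + (9 - 26*m)))/3 = 3 + ((-61 + m)/(9 - 25*m))/3 = 3 + (-61 + m)/(3*(9 - 25*m)))
(306451 + q(92))/(341940 + 482037) = (306451 + 4*(-5 + 56*92)/(3*(-9 + 25*92)))/(341940 + 482037) = (306451 + 4*(-5 + 5152)/(3*(-9 + 2300)))/823977 = (306451 + (4/3)*5147/2291)*(1/823977) = (306451 + (4/3)*(1/2291)*5147)*(1/823977) = (306451 + 20588/6873)*(1/823977) = (2106258311/6873)*(1/823977) = 2106258311/5663193921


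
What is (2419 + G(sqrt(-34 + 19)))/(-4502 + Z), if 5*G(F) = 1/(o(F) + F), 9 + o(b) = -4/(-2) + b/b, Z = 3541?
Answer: -205613/81685 + I*sqrt(15)/245055 ≈ -2.5171 + 1.5805e-5*I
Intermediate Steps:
o(b) = -6 (o(b) = -9 + (-4/(-2) + b/b) = -9 + (-4*(-1/2) + 1) = -9 + (2 + 1) = -9 + 3 = -6)
G(F) = 1/(5*(-6 + F))
(2419 + G(sqrt(-34 + 19)))/(-4502 + Z) = (2419 + 1/(5*(-6 + sqrt(-34 + 19))))/(-4502 + 3541) = (2419 + 1/(5*(-6 + sqrt(-15))))/(-961) = (2419 + 1/(5*(-6 + I*sqrt(15))))*(-1/961) = -2419/961 - 1/(4805*(-6 + I*sqrt(15)))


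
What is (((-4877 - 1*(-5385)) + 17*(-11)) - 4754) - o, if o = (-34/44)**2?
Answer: -2145861/484 ≈ -4433.6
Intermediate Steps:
o = 289/484 (o = (-34*1/44)**2 = (-17/22)**2 = 289/484 ≈ 0.59711)
(((-4877 - 1*(-5385)) + 17*(-11)) - 4754) - o = (((-4877 - 1*(-5385)) + 17*(-11)) - 4754) - 1*289/484 = (((-4877 + 5385) - 187) - 4754) - 289/484 = ((508 - 187) - 4754) - 289/484 = (321 - 4754) - 289/484 = -4433 - 289/484 = -2145861/484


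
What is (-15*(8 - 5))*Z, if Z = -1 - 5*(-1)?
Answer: -180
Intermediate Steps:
Z = 4 (Z = -1 + 5 = 4)
(-15*(8 - 5))*Z = -15*(8 - 5)*4 = -15*3*4 = -45*4 = -180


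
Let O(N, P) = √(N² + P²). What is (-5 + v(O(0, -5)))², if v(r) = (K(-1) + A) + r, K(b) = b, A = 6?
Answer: 25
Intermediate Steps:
v(r) = 5 + r (v(r) = (-1 + 6) + r = 5 + r)
(-5 + v(O(0, -5)))² = (-5 + (5 + √(0² + (-5)²)))² = (-5 + (5 + √(0 + 25)))² = (-5 + (5 + √25))² = (-5 + (5 + 5))² = (-5 + 10)² = 5² = 25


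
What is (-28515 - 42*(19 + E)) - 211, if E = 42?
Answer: -31288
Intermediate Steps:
(-28515 - 42*(19 + E)) - 211 = (-28515 - 42*(19 + 42)) - 211 = (-28515 - 42*61) - 211 = (-28515 - 2562) - 211 = -31077 - 211 = -31288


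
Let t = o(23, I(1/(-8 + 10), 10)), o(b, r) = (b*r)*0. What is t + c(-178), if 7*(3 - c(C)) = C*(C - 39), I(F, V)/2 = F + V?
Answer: -5515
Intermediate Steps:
I(F, V) = 2*F + 2*V (I(F, V) = 2*(F + V) = 2*F + 2*V)
o(b, r) = 0
t = 0
c(C) = 3 - C*(-39 + C)/7 (c(C) = 3 - C*(C - 39)/7 = 3 - C*(-39 + C)/7)
t + c(-178) = 0 + (3 - ⅐*(-178)² + (39/7)*(-178)) = 0 + (3 - ⅐*31684 - 6942/7) = 0 + (3 - 31684/7 - 6942/7) = 0 - 5515 = -5515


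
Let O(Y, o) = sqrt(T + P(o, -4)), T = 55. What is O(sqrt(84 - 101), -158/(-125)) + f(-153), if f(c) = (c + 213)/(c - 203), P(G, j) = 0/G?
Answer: -15/89 + sqrt(55) ≈ 7.2477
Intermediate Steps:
P(G, j) = 0
f(c) = (213 + c)/(-203 + c)
O(Y, o) = sqrt(55) (O(Y, o) = sqrt(55 + 0) = sqrt(55))
O(sqrt(84 - 101), -158/(-125)) + f(-153) = sqrt(55) + (213 - 153)/(-203 - 153) = sqrt(55) + 60/(-356) = sqrt(55) - 1/356*60 = sqrt(55) - 15/89 = -15/89 + sqrt(55)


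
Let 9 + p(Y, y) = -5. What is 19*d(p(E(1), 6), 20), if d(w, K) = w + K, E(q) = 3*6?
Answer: 114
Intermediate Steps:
E(q) = 18
p(Y, y) = -14 (p(Y, y) = -9 - 5 = -14)
d(w, K) = K + w
19*d(p(E(1), 6), 20) = 19*(20 - 14) = 19*6 = 114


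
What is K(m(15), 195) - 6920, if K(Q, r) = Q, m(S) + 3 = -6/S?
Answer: -34617/5 ≈ -6923.4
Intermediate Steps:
m(S) = -3 - 6/S
K(m(15), 195) - 6920 = (-3 - 6/15) - 6920 = (-3 - 6*1/15) - 6920 = (-3 - ⅖) - 6920 = -17/5 - 6920 = -34617/5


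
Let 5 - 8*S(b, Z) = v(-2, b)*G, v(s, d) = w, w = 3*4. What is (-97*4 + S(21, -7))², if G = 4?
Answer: 9903609/64 ≈ 1.5474e+5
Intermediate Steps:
w = 12
v(s, d) = 12
S(b, Z) = -43/8 (S(b, Z) = 5/8 - 3*4/2 = 5/8 - ⅛*48 = 5/8 - 6 = -43/8)
(-97*4 + S(21, -7))² = (-97*4 - 43/8)² = (-388 - 43/8)² = (-3147/8)² = 9903609/64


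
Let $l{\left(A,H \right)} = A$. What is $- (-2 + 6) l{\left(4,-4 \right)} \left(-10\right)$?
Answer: $160$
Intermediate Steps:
$- (-2 + 6) l{\left(4,-4 \right)} \left(-10\right) = - (-2 + 6) 4 \left(-10\right) = \left(-1\right) 4 \cdot 4 \left(-10\right) = \left(-4\right) 4 \left(-10\right) = \left(-16\right) \left(-10\right) = 160$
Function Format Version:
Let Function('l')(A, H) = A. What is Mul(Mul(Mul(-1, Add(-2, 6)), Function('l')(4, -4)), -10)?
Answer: 160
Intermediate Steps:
Mul(Mul(Mul(-1, Add(-2, 6)), Function('l')(4, -4)), -10) = Mul(Mul(Mul(-1, Add(-2, 6)), 4), -10) = Mul(Mul(Mul(-1, 4), 4), -10) = Mul(Mul(-4, 4), -10) = Mul(-16, -10) = 160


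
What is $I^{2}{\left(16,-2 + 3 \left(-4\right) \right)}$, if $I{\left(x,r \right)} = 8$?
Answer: $64$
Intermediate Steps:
$I^{2}{\left(16,-2 + 3 \left(-4\right) \right)} = 8^{2} = 64$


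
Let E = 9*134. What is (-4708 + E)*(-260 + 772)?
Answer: -1793024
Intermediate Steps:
E = 1206
(-4708 + E)*(-260 + 772) = (-4708 + 1206)*(-260 + 772) = -3502*512 = -1793024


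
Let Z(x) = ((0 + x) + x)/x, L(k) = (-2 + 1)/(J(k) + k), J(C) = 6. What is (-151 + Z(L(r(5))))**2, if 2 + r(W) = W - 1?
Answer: 22201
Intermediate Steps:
r(W) = -3 + W (r(W) = -2 + (W - 1) = -2 + (-1 + W) = -3 + W)
L(k) = -1/(6 + k) (L(k) = (-2 + 1)/(6 + k) = -1/(6 + k))
Z(x) = 2 (Z(x) = (x + x)/x = (2*x)/x = 2)
(-151 + Z(L(r(5))))**2 = (-151 + 2)**2 = (-149)**2 = 22201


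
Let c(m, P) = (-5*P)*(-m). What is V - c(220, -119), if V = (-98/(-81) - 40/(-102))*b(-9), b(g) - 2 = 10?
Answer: 60091924/459 ≈ 1.3092e+5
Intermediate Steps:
b(g) = 12 (b(g) = 2 + 10 = 12)
c(m, P) = 5*P*m
V = 8824/459 (V = (-98/(-81) - 40/(-102))*12 = (-98*(-1/81) - 40*(-1/102))*12 = (98/81 + 20/51)*12 = (2206/1377)*12 = 8824/459 ≈ 19.224)
V - c(220, -119) = 8824/459 - 5*(-119)*220 = 8824/459 - 1*(-130900) = 8824/459 + 130900 = 60091924/459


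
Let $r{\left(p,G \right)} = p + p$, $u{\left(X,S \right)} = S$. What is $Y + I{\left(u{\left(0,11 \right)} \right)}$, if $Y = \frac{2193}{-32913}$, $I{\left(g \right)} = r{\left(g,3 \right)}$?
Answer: $\frac{240631}{10971} \approx 21.933$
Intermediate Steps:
$r{\left(p,G \right)} = 2 p$
$I{\left(g \right)} = 2 g$
$Y = - \frac{731}{10971}$ ($Y = 2193 \left(- \frac{1}{32913}\right) = - \frac{731}{10971} \approx -0.06663$)
$Y + I{\left(u{\left(0,11 \right)} \right)} = - \frac{731}{10971} + 2 \cdot 11 = - \frac{731}{10971} + 22 = \frac{240631}{10971}$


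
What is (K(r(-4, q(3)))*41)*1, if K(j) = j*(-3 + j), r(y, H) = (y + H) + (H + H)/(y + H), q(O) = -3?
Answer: 112832/49 ≈ 2302.7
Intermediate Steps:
r(y, H) = H + y + 2*H/(H + y) (r(y, H) = (H + y) + (2*H)/(H + y) = (H + y) + 2*H/(H + y) = H + y + 2*H/(H + y))
(K(r(-4, q(3)))*41)*1 = (((((-3)² + (-4)² + 2*(-3) + 2*(-3)*(-4))/(-3 - 4))*(-3 + ((-3)² + (-4)² + 2*(-3) + 2*(-3)*(-4))/(-3 - 4)))*41)*1 = ((((9 + 16 - 6 + 24)/(-7))*(-3 + (9 + 16 - 6 + 24)/(-7)))*41)*1 = (((-⅐*43)*(-3 - ⅐*43))*41)*1 = (-43*(-3 - 43/7)/7*41)*1 = (-43/7*(-64/7)*41)*1 = ((2752/49)*41)*1 = (112832/49)*1 = 112832/49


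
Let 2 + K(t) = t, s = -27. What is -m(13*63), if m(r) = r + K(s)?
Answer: -790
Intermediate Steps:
K(t) = -2 + t
m(r) = -29 + r (m(r) = r + (-2 - 27) = r - 29 = -29 + r)
-m(13*63) = -(-29 + 13*63) = -(-29 + 819) = -1*790 = -790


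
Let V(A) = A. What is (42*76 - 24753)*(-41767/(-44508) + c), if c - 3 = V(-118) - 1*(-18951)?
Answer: -6025540948085/14836 ≈ -4.0614e+8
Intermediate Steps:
c = 18836 (c = 3 + (-118 - 1*(-18951)) = 3 + (-118 + 18951) = 3 + 18833 = 18836)
(42*76 - 24753)*(-41767/(-44508) + c) = (42*76 - 24753)*(-41767/(-44508) + 18836) = (3192 - 24753)*(-41767*(-1/44508) + 18836) = -21561*(41767/44508 + 18836) = -21561*838394455/44508 = -6025540948085/14836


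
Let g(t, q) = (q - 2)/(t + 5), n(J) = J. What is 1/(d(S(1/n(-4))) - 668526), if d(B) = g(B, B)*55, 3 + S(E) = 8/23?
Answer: -54/36106289 ≈ -1.4956e-6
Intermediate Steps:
S(E) = -61/23 (S(E) = -3 + 8/23 = -61/23)
g(t, q) = (-2 + q)/(5 + t)
d(B) = 55*(-2 + B)/(5 + B) (d(B) = ((-2 + B)/(5 + B))*55 = 55*(-2 + B)/(5 + B))
1/(d(S(1/n(-4))) - 668526) = 1/(55*(-2 - 61/23)/(5 - 61/23) - 668526) = 1/(55*(-107/23)/(54/23) - 668526) = 1/(55*(23/54)*(-107/23) - 668526) = 1/(-5885/54 - 668526) = 1/(-36106289/54) = -54/36106289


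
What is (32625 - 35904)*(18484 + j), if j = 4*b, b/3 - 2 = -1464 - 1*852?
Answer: 30442236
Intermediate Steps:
b = -6942 (b = 6 + 3*(-1464 - 1*852) = 6 + 3*(-1464 - 852) = 6 + 3*(-2316) = 6 - 6948 = -6942)
j = -27768 (j = 4*(-6942) = -27768)
(32625 - 35904)*(18484 + j) = (32625 - 35904)*(18484 - 27768) = -3279*(-9284) = 30442236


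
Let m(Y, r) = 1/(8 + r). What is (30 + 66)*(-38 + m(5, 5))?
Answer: -47328/13 ≈ -3640.6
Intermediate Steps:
(30 + 66)*(-38 + m(5, 5)) = (30 + 66)*(-38 + 1/(8 + 5)) = 96*(-38 + 1/13) = 96*(-493/13) = -47328/13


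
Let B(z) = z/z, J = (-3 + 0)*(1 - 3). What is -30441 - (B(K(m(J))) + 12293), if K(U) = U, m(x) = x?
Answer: -42735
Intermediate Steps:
J = 6 (J = -3*(-2) = 6)
B(z) = 1
-30441 - (B(K(m(J))) + 12293) = -30441 - (1 + 12293) = -30441 - 1*12294 = -30441 - 12294 = -42735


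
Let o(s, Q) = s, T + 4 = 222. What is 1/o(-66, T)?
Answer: -1/66 ≈ -0.015152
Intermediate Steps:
T = 218 (T = -4 + 222 = 218)
1/o(-66, T) = 1/(-66) = -1/66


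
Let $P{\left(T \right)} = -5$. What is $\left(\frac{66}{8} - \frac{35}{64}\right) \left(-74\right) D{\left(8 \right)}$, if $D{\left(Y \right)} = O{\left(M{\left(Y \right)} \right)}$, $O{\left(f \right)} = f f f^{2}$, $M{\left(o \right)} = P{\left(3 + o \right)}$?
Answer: $- \frac{11400625}{32} \approx -3.5627 \cdot 10^{5}$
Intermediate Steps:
$M{\left(o \right)} = -5$
$O{\left(f \right)} = f^{4}$ ($O{\left(f \right)} = f^{2} f^{2} = f^{4}$)
$D{\left(Y \right)} = 625$ ($D{\left(Y \right)} = \left(-5\right)^{4} = 625$)
$\left(\frac{66}{8} - \frac{35}{64}\right) \left(-74\right) D{\left(8 \right)} = \left(\frac{66}{8} - \frac{35}{64}\right) \left(-74\right) 625 = \left(66 \cdot \frac{1}{8} - \frac{35}{64}\right) \left(-74\right) 625 = \left(\frac{33}{4} - \frac{35}{64}\right) \left(-74\right) 625 = \frac{493}{64} \left(-74\right) 625 = \left(- \frac{18241}{32}\right) 625 = - \frac{11400625}{32}$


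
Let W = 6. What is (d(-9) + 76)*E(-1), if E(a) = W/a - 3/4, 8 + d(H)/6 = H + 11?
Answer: -270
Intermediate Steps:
d(H) = 18 + 6*H (d(H) = -48 + 6*(H + 11) = -48 + 6*(11 + H) = -48 + (66 + 6*H) = 18 + 6*H)
E(a) = -¾ + 6/a (E(a) = 6/a - 3/4 = 6/a - 3*¼ = 6/a - ¾ = -¾ + 6/a)
(d(-9) + 76)*E(-1) = ((18 + 6*(-9)) + 76)*(-¾ + 6/(-1)) = ((18 - 54) + 76)*(-¾ + 6*(-1)) = (-36 + 76)*(-¾ - 6) = 40*(-27/4) = -270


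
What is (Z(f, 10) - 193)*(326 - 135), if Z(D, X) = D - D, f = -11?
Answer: -36863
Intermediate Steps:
Z(D, X) = 0
(Z(f, 10) - 193)*(326 - 135) = (0 - 193)*(326 - 135) = -193*191 = -36863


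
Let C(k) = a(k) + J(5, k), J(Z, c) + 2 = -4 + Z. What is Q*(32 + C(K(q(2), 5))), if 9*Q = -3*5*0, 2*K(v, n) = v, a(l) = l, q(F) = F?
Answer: 0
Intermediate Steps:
J(Z, c) = -6 + Z (J(Z, c) = -2 + (-4 + Z) = -6 + Z)
K(v, n) = v/2
C(k) = -1 + k (C(k) = k + (-6 + 5) = k - 1 = -1 + k)
Q = 0 (Q = (-3*5*0)/9 = (-15*0)/9 = (⅑)*0 = 0)
Q*(32 + C(K(q(2), 5))) = 0*(32 + (-1 + (½)*2)) = 0*(32 + (-1 + 1)) = 0*(32 + 0) = 0*32 = 0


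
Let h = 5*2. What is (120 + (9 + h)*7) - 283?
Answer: -30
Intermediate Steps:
h = 10
(120 + (9 + h)*7) - 283 = (120 + (9 + 10)*7) - 283 = (120 + 19*7) - 283 = (120 + 133) - 283 = 253 - 283 = -30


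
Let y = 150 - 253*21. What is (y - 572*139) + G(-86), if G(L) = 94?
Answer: -84577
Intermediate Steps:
y = -5163 (y = 150 - 5313 = -5163)
(y - 572*139) + G(-86) = (-5163 - 572*139) + 94 = (-5163 - 79508) + 94 = -84671 + 94 = -84577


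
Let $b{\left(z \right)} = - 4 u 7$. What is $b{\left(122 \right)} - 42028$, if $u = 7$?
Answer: $-42224$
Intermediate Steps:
$b{\left(z \right)} = -196$ ($b{\left(z \right)} = \left(-4\right) 7 \cdot 7 = \left(-28\right) 7 = -196$)
$b{\left(122 \right)} - 42028 = -196 - 42028 = -42224$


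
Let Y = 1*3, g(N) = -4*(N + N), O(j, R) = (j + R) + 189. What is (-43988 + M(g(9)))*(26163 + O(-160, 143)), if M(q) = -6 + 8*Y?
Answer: -1157949950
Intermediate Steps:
O(j, R) = 189 + R + j (O(j, R) = (R + j) + 189 = 189 + R + j)
g(N) = -8*N
Y = 3
M(q) = 18 (M(q) = -6 + 8*3 = -6 + 24 = 18)
(-43988 + M(g(9)))*(26163 + O(-160, 143)) = (-43988 + 18)*(26163 + (189 + 143 - 160)) = -43970*(26163 + 172) = -43970*26335 = -1157949950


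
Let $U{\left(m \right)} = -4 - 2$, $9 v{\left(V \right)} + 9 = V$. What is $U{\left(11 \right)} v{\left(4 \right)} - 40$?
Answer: $- \frac{110}{3} \approx -36.667$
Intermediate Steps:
$v{\left(V \right)} = -1 + \frac{V}{9}$
$U{\left(m \right)} = -6$ ($U{\left(m \right)} = -4 - 2 = -6$)
$U{\left(11 \right)} v{\left(4 \right)} - 40 = - 6 \left(-1 + \frac{1}{9} \cdot 4\right) - 40 = - 6 \left(-1 + \frac{4}{9}\right) - 40 = \left(-6\right) \left(- \frac{5}{9}\right) - 40 = \frac{10}{3} - 40 = - \frac{110}{3}$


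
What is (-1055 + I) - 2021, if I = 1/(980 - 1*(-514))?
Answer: -4595543/1494 ≈ -3076.0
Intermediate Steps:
I = 1/1494 (I = 1/(980 + 514) = 1/1494 ≈ 0.00066934)
(-1055 + I) - 2021 = (-1055 + 1/1494) - 2021 = -1576169/1494 - 2021 = -4595543/1494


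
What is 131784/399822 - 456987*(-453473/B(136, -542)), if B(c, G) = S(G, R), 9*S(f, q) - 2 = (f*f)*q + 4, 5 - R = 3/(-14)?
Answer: 869984236845733073/714510434636 ≈ 1.2176e+6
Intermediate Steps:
R = 73/14 (R = 5 - 3/(-14) = 5 - 3*(-1)/14 = 5 - 1*(-3/14) = 5 + 3/14 = 73/14 ≈ 5.2143)
S(f, q) = ⅔ + q*f²/9 (S(f, q) = 2/9 + ((f*f)*q + 4)/9 = 2/9 + (f²*q + 4)/9 = 2/9 + (q*f² + 4)/9 = 2/9 + (4 + q*f²)/9 = 2/9 + (4/9 + q*f²/9) = ⅔ + q*f²/9)
B(c, G) = ⅔ + 73*G²/126 (B(c, G) = ⅔ + (⅑)*(73/14)*G² = ⅔ + 73*G²/126)
131784/399822 - 456987*(-453473/B(136, -542)) = 131784/399822 - 456987*(-453473/(⅔ + (73/126)*(-542)²)) = 131784*(1/399822) - 456987*(-453473/(⅔ + (73/126)*293764)) = 21964/66637 - 456987*(-453473/(⅔ + 10722386/63)) = 21964/66637 - 456987/((10722428/63)*(-1/453473)) = 21964/66637 - 456987/(-10722428/28568799) = 21964/66637 - 456987*(-28568799/10722428) = 21964/66637 + 13055569748613/10722428 = 869984236845733073/714510434636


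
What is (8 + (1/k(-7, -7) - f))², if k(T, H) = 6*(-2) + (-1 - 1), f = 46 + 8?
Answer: 416025/196 ≈ 2122.6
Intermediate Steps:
f = 54
k(T, H) = -14 (k(T, H) = -12 - 2 = -14)
(8 + (1/k(-7, -7) - f))² = (8 + (1/(-14) - 1*54))² = (8 + (-1/14 - 54))² = (8 - 757/14)² = (-645/14)² = 416025/196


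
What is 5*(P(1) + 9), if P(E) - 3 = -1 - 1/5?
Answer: 54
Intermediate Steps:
P(E) = 9/5 (P(E) = 3 + (-1 - 1/5) = 3 + (-1 - 1*⅕) = 3 + (-1 - ⅕) = 3 - 6/5 = 9/5)
5*(P(1) + 9) = 5*(9/5 + 9) = 5*(54/5) = 54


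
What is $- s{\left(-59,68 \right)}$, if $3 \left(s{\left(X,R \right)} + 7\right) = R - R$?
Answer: $7$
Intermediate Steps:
$s{\left(X,R \right)} = -7$ ($s{\left(X,R \right)} = -7 + \frac{R - R}{3} = -7 + \frac{1}{3} \cdot 0 = -7 + 0 = -7$)
$- s{\left(-59,68 \right)} = \left(-1\right) \left(-7\right) = 7$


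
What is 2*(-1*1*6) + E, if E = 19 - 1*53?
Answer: -46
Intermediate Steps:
E = -34 (E = 19 - 53 = -34)
2*(-1*1*6) + E = 2*(-1*1*6) - 34 = 2*(-1*6) - 34 = 2*(-6) - 34 = -12 - 34 = -46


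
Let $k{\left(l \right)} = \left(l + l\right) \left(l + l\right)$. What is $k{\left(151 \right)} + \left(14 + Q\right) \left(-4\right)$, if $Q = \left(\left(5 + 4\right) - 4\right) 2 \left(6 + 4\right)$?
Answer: $90748$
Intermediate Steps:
$k{\left(l \right)} = 4 l^{2}$ ($k{\left(l \right)} = 2 l 2 l = 4 l^{2}$)
$Q = 100$ ($Q = \left(9 - 4\right) 2 \cdot 10 = 5 \cdot 2 \cdot 10 = 10 \cdot 10 = 100$)
$k{\left(151 \right)} + \left(14 + Q\right) \left(-4\right) = 4 \cdot 151^{2} + \left(14 + 100\right) \left(-4\right) = 4 \cdot 22801 + 114 \left(-4\right) = 91204 - 456 = 90748$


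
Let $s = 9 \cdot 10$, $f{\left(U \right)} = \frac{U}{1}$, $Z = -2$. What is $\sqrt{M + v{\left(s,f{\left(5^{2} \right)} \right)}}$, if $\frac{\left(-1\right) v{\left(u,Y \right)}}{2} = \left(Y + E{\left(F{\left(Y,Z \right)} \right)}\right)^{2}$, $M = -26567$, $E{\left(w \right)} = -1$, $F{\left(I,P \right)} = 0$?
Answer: $i \sqrt{27719} \approx 166.49 i$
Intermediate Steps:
$f{\left(U \right)} = U$ ($f{\left(U \right)} = U 1 = U$)
$s = 90$
$v{\left(u,Y \right)} = - 2 \left(-1 + Y\right)^{2}$ ($v{\left(u,Y \right)} = - 2 \left(Y - 1\right)^{2} = - 2 \left(-1 + Y\right)^{2}$)
$\sqrt{M + v{\left(s,f{\left(5^{2} \right)} \right)}} = \sqrt{-26567 - 2 \left(-1 + 5^{2}\right)^{2}} = \sqrt{-26567 - 2 \left(-1 + 25\right)^{2}} = \sqrt{-26567 - 2 \cdot 24^{2}} = \sqrt{-26567 - 1152} = \sqrt{-27719} = i \sqrt{27719}$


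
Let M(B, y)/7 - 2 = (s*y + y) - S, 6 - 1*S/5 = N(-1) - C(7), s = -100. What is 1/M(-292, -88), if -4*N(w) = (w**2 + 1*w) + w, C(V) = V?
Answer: 4/242207 ≈ 1.6515e-5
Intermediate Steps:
N(w) = -w/2 - w**2/4 (N(w) = -((w**2 + 1*w) + w)/4 = -((w**2 + w) + w)/4 = -((w + w**2) + w)/4 = -(w**2 + 2*w)/4 = -w/2 - w**2/4)
S = 255/4 (S = 30 - 5*(-1/4*(-1)*(2 - 1) - 1*7) = 30 - 5*(-1/4*(-1)*1 - 7) = 30 - 5*(1/4 - 7) = 30 - 5*(-27/4) = 30 + 135/4 = 255/4 ≈ 63.750)
M(B, y) = -1729/4 - 693*y (M(B, y) = 14 + 7*((-100*y + y) - 1*255/4) = 14 + 7*(-99*y - 255/4) = 14 + 7*(-255/4 - 99*y) = 14 + (-1785/4 - 693*y) = -1729/4 - 693*y)
1/M(-292, -88) = 1/(-1729/4 - 693*(-88)) = 1/(-1729/4 + 60984) = 1/(242207/4) = 4/242207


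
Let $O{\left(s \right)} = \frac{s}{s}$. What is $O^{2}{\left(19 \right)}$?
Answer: $1$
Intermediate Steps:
$O{\left(s \right)} = 1$
$O^{2}{\left(19 \right)} = 1^{2} = 1$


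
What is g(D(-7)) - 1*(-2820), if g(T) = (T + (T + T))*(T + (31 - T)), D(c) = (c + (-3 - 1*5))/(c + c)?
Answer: 40875/14 ≈ 2919.6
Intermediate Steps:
D(c) = (-8 + c)/(2*c) (D(c) = (c + (-3 - 5))/((2*c)) = (c - 8)*(1/(2*c)) = (-8 + c)*(1/(2*c)) = (-8 + c)/(2*c))
g(T) = 93*T (g(T) = (T + 2*T)*31 = (3*T)*31 = 93*T)
g(D(-7)) - 1*(-2820) = 93*((1/2)*(-8 - 7)/(-7)) - 1*(-2820) = 93*((1/2)*(-1/7)*(-15)) + 2820 = 93*(15/14) + 2820 = 1395/14 + 2820 = 40875/14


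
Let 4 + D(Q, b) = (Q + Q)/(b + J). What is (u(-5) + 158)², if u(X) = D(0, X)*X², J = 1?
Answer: 3364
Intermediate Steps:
D(Q, b) = -4 + 2*Q/(1 + b) (D(Q, b) = -4 + (Q + Q)/(b + 1) = -4 + (2*Q)/(1 + b) = -4 + 2*Q/(1 + b))
u(X) = 2*X²*(-2 - 2*X)/(1 + X) (u(X) = (2*(-2 + 0 - 2*X)/(1 + X))*X² = (2*(-2 - 2*X)/(1 + X))*X² = 2*X²*(-2 - 2*X)/(1 + X))
(u(-5) + 158)² = (-4*(-5)² + 158)² = (-4*25 + 158)² = (-100 + 158)² = 58² = 3364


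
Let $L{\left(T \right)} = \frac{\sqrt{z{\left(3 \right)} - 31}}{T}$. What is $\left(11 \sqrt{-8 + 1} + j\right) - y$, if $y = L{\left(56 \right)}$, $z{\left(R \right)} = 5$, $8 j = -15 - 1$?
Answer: $-2 + 11 i \sqrt{7} - \frac{i \sqrt{26}}{56} \approx -2.0 + 29.012 i$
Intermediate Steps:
$j = -2$ ($j = \frac{-15 - 1}{8} = \frac{1}{8} \left(-16\right) = -2$)
$L{\left(T \right)} = \frac{i \sqrt{26}}{T}$ ($L{\left(T \right)} = \frac{\sqrt{5 - 31}}{T} = \frac{\sqrt{-26}}{T} = \frac{i \sqrt{26}}{T}$)
$y = \frac{i \sqrt{26}}{56} \approx 0.091054 i$
$\left(11 \sqrt{-8 + 1} + j\right) - y = \left(11 \sqrt{-8 + 1} - 2\right) - \frac{i \sqrt{26}}{56} = \left(11 \sqrt{-7} - 2\right) - \frac{i \sqrt{26}}{56} = \left(11 i \sqrt{7} - 2\right) - \frac{i \sqrt{26}}{56} = \left(-2 + 11 i \sqrt{7}\right) - \frac{i \sqrt{26}}{56} = -2 + 11 i \sqrt{7} - \frac{i \sqrt{26}}{56}$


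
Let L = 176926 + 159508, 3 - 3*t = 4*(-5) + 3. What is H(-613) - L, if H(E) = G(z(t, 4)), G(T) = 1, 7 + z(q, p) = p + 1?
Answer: -336433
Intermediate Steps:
t = 20/3 (t = 1 - (4*(-5) + 3)/3 = 1 - (-20 + 3)/3 = 1 - ⅓*(-17) = 1 + 17/3 = 20/3 ≈ 6.6667)
L = 336434
z(q, p) = -6 + p (z(q, p) = -7 + (p + 1) = -7 + (1 + p) = -6 + p)
H(E) = 1
H(-613) - L = 1 - 1*336434 = 1 - 336434 = -336433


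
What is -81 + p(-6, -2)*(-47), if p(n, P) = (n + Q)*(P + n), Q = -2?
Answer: -3089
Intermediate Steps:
p(n, P) = (-2 + n)*(P + n) (p(n, P) = (n - 2)*(P + n) = (-2 + n)*(P + n))
-81 + p(-6, -2)*(-47) = -81 + ((-6)² - 2*(-2) - 2*(-6) - 2*(-6))*(-47) = -81 + (36 + 4 + 12 + 12)*(-47) = -81 + 64*(-47) = -81 - 3008 = -3089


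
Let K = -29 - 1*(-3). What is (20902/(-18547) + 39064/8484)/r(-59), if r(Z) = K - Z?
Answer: 136796860/1298160171 ≈ 0.10538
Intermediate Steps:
K = -26 (K = -29 + 3 = -26)
r(Z) = -26 - Z
(20902/(-18547) + 39064/8484)/r(-59) = (20902/(-18547) + 39064/8484)/(-26 - 1*(-59)) = (20902*(-1/18547) + 39064*(1/8484))/(-26 + 59) = (-20902/18547 + 9766/2121)/33 = (136796860/39338187)*(1/33) = 136796860/1298160171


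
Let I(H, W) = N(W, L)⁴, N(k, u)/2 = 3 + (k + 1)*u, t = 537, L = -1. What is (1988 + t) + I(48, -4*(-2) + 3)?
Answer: 107501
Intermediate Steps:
N(k, u) = 6 + 2*u*(1 + k) (N(k, u) = 2*(3 + (k + 1)*u) = 2*(3 + (1 + k)*u) = 2*(3 + u*(1 + k)) = 6 + 2*u*(1 + k))
I(H, W) = (4 - 2*W)⁴ (I(H, W) = (6 + 2*(-1) + 2*W*(-1))⁴ = (6 - 2 - 2*W)⁴ = (4 - 2*W)⁴)
(1988 + t) + I(48, -4*(-2) + 3) = (1988 + 537) + 16*(2 - (-4*(-2) + 3))⁴ = 2525 + 16*(2 - (8 + 3))⁴ = 2525 + 16*(2 - 1*11)⁴ = 2525 + 16*(2 - 11)⁴ = 2525 + 16*(-9)⁴ = 2525 + 16*6561 = 2525 + 104976 = 107501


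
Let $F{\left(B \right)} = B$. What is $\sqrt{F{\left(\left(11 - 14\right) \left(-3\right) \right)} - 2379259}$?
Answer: $5 i \sqrt{95170} \approx 1542.5 i$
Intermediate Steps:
$\sqrt{F{\left(\left(11 - 14\right) \left(-3\right) \right)} - 2379259} = \sqrt{\left(11 - 14\right) \left(-3\right) - 2379259} = \sqrt{\left(-3\right) \left(-3\right) - 2379259} = \sqrt{9 - 2379259} = \sqrt{-2379250} = 5 i \sqrt{95170}$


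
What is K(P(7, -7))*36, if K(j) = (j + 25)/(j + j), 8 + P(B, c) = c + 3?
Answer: -39/2 ≈ -19.500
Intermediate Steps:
P(B, c) = -5 + c (P(B, c) = -8 + (c + 3) = -8 + (3 + c) = -5 + c)
K(j) = (25 + j)/(2*j) (K(j) = (25 + j)/((2*j)) = (25 + j)*(1/(2*j)) = (25 + j)/(2*j))
K(P(7, -7))*36 = ((25 + (-5 - 7))/(2*(-5 - 7)))*36 = ((½)*(25 - 12)/(-12))*36 = ((½)*(-1/12)*13)*36 = -13/24*36 = -39/2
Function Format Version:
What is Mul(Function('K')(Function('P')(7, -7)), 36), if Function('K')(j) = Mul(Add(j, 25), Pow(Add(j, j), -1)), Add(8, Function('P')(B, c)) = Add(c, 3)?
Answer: Rational(-39, 2) ≈ -19.500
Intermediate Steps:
Function('P')(B, c) = Add(-5, c) (Function('P')(B, c) = Add(-8, Add(c, 3)) = Add(-8, Add(3, c)) = Add(-5, c))
Function('K')(j) = Mul(Rational(1, 2), Pow(j, -1), Add(25, j)) (Function('K')(j) = Mul(Add(25, j), Pow(Mul(2, j), -1)) = Mul(Add(25, j), Mul(Rational(1, 2), Pow(j, -1))) = Mul(Rational(1, 2), Pow(j, -1), Add(25, j)))
Mul(Function('K')(Function('P')(7, -7)), 36) = Mul(Mul(Rational(1, 2), Pow(Add(-5, -7), -1), Add(25, Add(-5, -7))), 36) = Mul(Mul(Rational(1, 2), Pow(-12, -1), Add(25, -12)), 36) = Mul(Mul(Rational(1, 2), Rational(-1, 12), 13), 36) = Mul(Rational(-13, 24), 36) = Rational(-39, 2)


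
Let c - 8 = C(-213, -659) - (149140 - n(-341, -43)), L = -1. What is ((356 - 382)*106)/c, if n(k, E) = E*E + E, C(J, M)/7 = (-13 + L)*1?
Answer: 689/36856 ≈ 0.018694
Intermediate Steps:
C(J, M) = -98 (C(J, M) = 7*((-13 - 1)*1) = 7*(-14*1) = 7*(-14) = -98)
n(k, E) = E + E² (n(k, E) = E² + E = E + E²)
c = -147424 (c = 8 + (-98 - (149140 - (-43)*(1 - 43))) = 8 + (-98 - (149140 - (-43)*(-42))) = 8 + (-98 - (149140 - 1*1806)) = 8 + (-98 - (149140 - 1806)) = 8 + (-98 - 1*147334) = 8 + (-98 - 147334) = 8 - 147432 = -147424)
((356 - 382)*106)/c = ((356 - 382)*106)/(-147424) = -26*106*(-1/147424) = -2756*(-1/147424) = 689/36856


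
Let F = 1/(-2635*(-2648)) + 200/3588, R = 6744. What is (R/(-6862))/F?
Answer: -21104672116320/1196989771607 ≈ -17.631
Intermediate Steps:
F = 348874897/6258799560 (F = -1/2635*(-1/2648) + 200*(1/3588) = 1/6977480 + 50/897 = 348874897/6258799560 ≈ 0.055741)
(R/(-6862))/F = (6744/(-6862))/(348874897/6258799560) = (6744*(-1/6862))*(6258799560/348874897) = -3372/3431*6258799560/348874897 = -21104672116320/1196989771607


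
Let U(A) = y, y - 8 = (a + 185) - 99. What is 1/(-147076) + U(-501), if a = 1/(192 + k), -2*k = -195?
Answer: 8005051949/85157004 ≈ 94.003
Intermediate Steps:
k = 195/2 (k = -½*(-195) = 195/2 ≈ 97.500)
a = 2/579 (a = 1/(192 + 195/2) = 1/(579/2) = 2/579 ≈ 0.0034542)
y = 54428/579 (y = 8 + ((2/579 + 185) - 99) = 8 + (107117/579 - 99) = 8 + 49796/579 = 54428/579 ≈ 94.003)
U(A) = 54428/579
1/(-147076) + U(-501) = 1/(-147076) + 54428/579 = -1/147076 + 54428/579 = 8005051949/85157004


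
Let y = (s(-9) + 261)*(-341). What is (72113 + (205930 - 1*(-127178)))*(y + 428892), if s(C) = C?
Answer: 138974594160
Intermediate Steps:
y = -85932 (y = (-9 + 261)*(-341) = 252*(-341) = -85932)
(72113 + (205930 - 1*(-127178)))*(y + 428892) = (72113 + (205930 - 1*(-127178)))*(-85932 + 428892) = (72113 + (205930 + 127178))*342960 = (72113 + 333108)*342960 = 405221*342960 = 138974594160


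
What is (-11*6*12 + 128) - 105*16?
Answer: -2344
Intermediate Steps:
(-11*6*12 + 128) - 105*16 = (-66*12 + 128) - 1680 = (-792 + 128) - 1680 = -664 - 1680 = -2344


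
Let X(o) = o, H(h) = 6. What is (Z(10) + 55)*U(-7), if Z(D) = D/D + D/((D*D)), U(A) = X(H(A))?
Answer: 1683/5 ≈ 336.60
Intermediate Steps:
U(A) = 6
Z(D) = 1 + 1/D (Z(D) = 1 + D/(D²) = 1 + D/D² = 1 + 1/D)
(Z(10) + 55)*U(-7) = ((1 + 10)/10 + 55)*6 = ((⅒)*11 + 55)*6 = (11/10 + 55)*6 = (561/10)*6 = 1683/5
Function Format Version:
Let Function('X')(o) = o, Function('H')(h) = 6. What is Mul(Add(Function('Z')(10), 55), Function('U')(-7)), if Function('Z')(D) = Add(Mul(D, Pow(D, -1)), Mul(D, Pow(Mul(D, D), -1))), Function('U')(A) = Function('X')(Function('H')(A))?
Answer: Rational(1683, 5) ≈ 336.60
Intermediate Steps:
Function('U')(A) = 6
Function('Z')(D) = Add(1, Pow(D, -1)) (Function('Z')(D) = Add(1, Mul(D, Pow(Pow(D, 2), -1))) = Add(1, Mul(D, Pow(D, -2))) = Add(1, Pow(D, -1)))
Mul(Add(Function('Z')(10), 55), Function('U')(-7)) = Mul(Add(Mul(Pow(10, -1), Add(1, 10)), 55), 6) = Mul(Add(Mul(Rational(1, 10), 11), 55), 6) = Mul(Add(Rational(11, 10), 55), 6) = Mul(Rational(561, 10), 6) = Rational(1683, 5)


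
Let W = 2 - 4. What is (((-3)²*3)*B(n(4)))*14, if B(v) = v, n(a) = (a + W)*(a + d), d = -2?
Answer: 1512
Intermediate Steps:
W = -2
n(a) = (-2 + a)² (n(a) = (a - 2)*(a - 2) = (-2 + a)*(-2 + a) = (-2 + a)²)
(((-3)²*3)*B(n(4)))*14 = (((-3)²*3)*(4 + 4² - 4*4))*14 = ((9*3)*(4 + 16 - 16))*14 = (27*4)*14 = 108*14 = 1512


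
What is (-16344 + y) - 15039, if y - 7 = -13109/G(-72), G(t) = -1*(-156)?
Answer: -4907765/156 ≈ -31460.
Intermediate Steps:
G(t) = 156
y = -12017/156 (y = 7 - 13109/156 = -12017/156 ≈ -77.032)
(-16344 + y) - 15039 = (-16344 - 12017/156) - 15039 = -2561681/156 - 15039 = -4907765/156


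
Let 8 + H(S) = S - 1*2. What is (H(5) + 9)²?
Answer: 16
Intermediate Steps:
H(S) = -10 + S (H(S) = -8 + (S - 1*2) = -8 + (S - 2) = -8 + (-2 + S) = -10 + S)
(H(5) + 9)² = ((-10 + 5) + 9)² = (-5 + 9)² = 4² = 16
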